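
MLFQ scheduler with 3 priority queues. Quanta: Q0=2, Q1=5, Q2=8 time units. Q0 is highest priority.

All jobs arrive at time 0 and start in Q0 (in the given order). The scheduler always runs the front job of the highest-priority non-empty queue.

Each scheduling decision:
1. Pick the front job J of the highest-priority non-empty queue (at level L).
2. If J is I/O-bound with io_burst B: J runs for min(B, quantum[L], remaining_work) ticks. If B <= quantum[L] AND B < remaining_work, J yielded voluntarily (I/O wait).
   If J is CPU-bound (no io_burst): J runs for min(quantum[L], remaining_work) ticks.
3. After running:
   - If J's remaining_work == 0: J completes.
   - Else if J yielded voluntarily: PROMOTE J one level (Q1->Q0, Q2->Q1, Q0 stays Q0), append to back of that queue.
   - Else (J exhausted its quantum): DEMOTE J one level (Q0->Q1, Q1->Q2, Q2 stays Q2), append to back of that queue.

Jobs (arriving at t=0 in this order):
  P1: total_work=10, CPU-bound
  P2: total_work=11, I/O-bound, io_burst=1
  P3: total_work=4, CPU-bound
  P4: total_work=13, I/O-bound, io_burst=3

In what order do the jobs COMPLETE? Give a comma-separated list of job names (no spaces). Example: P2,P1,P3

t=0-2: P1@Q0 runs 2, rem=8, quantum used, demote→Q1. Q0=[P2,P3,P4] Q1=[P1] Q2=[]
t=2-3: P2@Q0 runs 1, rem=10, I/O yield, promote→Q0. Q0=[P3,P4,P2] Q1=[P1] Q2=[]
t=3-5: P3@Q0 runs 2, rem=2, quantum used, demote→Q1. Q0=[P4,P2] Q1=[P1,P3] Q2=[]
t=5-7: P4@Q0 runs 2, rem=11, quantum used, demote→Q1. Q0=[P2] Q1=[P1,P3,P4] Q2=[]
t=7-8: P2@Q0 runs 1, rem=9, I/O yield, promote→Q0. Q0=[P2] Q1=[P1,P3,P4] Q2=[]
t=8-9: P2@Q0 runs 1, rem=8, I/O yield, promote→Q0. Q0=[P2] Q1=[P1,P3,P4] Q2=[]
t=9-10: P2@Q0 runs 1, rem=7, I/O yield, promote→Q0. Q0=[P2] Q1=[P1,P3,P4] Q2=[]
t=10-11: P2@Q0 runs 1, rem=6, I/O yield, promote→Q0. Q0=[P2] Q1=[P1,P3,P4] Q2=[]
t=11-12: P2@Q0 runs 1, rem=5, I/O yield, promote→Q0. Q0=[P2] Q1=[P1,P3,P4] Q2=[]
t=12-13: P2@Q0 runs 1, rem=4, I/O yield, promote→Q0. Q0=[P2] Q1=[P1,P3,P4] Q2=[]
t=13-14: P2@Q0 runs 1, rem=3, I/O yield, promote→Q0. Q0=[P2] Q1=[P1,P3,P4] Q2=[]
t=14-15: P2@Q0 runs 1, rem=2, I/O yield, promote→Q0. Q0=[P2] Q1=[P1,P3,P4] Q2=[]
t=15-16: P2@Q0 runs 1, rem=1, I/O yield, promote→Q0. Q0=[P2] Q1=[P1,P3,P4] Q2=[]
t=16-17: P2@Q0 runs 1, rem=0, completes. Q0=[] Q1=[P1,P3,P4] Q2=[]
t=17-22: P1@Q1 runs 5, rem=3, quantum used, demote→Q2. Q0=[] Q1=[P3,P4] Q2=[P1]
t=22-24: P3@Q1 runs 2, rem=0, completes. Q0=[] Q1=[P4] Q2=[P1]
t=24-27: P4@Q1 runs 3, rem=8, I/O yield, promote→Q0. Q0=[P4] Q1=[] Q2=[P1]
t=27-29: P4@Q0 runs 2, rem=6, quantum used, demote→Q1. Q0=[] Q1=[P4] Q2=[P1]
t=29-32: P4@Q1 runs 3, rem=3, I/O yield, promote→Q0. Q0=[P4] Q1=[] Q2=[P1]
t=32-34: P4@Q0 runs 2, rem=1, quantum used, demote→Q1. Q0=[] Q1=[P4] Q2=[P1]
t=34-35: P4@Q1 runs 1, rem=0, completes. Q0=[] Q1=[] Q2=[P1]
t=35-38: P1@Q2 runs 3, rem=0, completes. Q0=[] Q1=[] Q2=[]

Answer: P2,P3,P4,P1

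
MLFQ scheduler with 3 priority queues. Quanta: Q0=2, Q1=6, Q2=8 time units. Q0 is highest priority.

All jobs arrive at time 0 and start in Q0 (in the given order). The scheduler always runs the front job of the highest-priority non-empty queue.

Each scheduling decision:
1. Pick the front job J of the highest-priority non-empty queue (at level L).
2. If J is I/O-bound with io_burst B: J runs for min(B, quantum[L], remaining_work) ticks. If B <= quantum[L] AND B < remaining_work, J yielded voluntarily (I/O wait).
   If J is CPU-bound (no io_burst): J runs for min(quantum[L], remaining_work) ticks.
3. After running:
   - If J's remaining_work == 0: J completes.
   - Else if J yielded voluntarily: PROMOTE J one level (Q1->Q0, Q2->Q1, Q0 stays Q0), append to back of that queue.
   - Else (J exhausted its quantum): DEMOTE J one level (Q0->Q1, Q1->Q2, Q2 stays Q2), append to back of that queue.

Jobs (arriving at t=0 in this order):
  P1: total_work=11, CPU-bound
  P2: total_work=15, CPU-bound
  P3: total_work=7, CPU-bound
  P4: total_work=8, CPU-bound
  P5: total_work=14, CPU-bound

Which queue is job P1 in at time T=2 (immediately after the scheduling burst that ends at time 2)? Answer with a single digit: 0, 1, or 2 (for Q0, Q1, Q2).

Answer: 1

Derivation:
t=0-2: P1@Q0 runs 2, rem=9, quantum used, demote→Q1. Q0=[P2,P3,P4,P5] Q1=[P1] Q2=[]
t=2-4: P2@Q0 runs 2, rem=13, quantum used, demote→Q1. Q0=[P3,P4,P5] Q1=[P1,P2] Q2=[]
t=4-6: P3@Q0 runs 2, rem=5, quantum used, demote→Q1. Q0=[P4,P5] Q1=[P1,P2,P3] Q2=[]
t=6-8: P4@Q0 runs 2, rem=6, quantum used, demote→Q1. Q0=[P5] Q1=[P1,P2,P3,P4] Q2=[]
t=8-10: P5@Q0 runs 2, rem=12, quantum used, demote→Q1. Q0=[] Q1=[P1,P2,P3,P4,P5] Q2=[]
t=10-16: P1@Q1 runs 6, rem=3, quantum used, demote→Q2. Q0=[] Q1=[P2,P3,P4,P5] Q2=[P1]
t=16-22: P2@Q1 runs 6, rem=7, quantum used, demote→Q2. Q0=[] Q1=[P3,P4,P5] Q2=[P1,P2]
t=22-27: P3@Q1 runs 5, rem=0, completes. Q0=[] Q1=[P4,P5] Q2=[P1,P2]
t=27-33: P4@Q1 runs 6, rem=0, completes. Q0=[] Q1=[P5] Q2=[P1,P2]
t=33-39: P5@Q1 runs 6, rem=6, quantum used, demote→Q2. Q0=[] Q1=[] Q2=[P1,P2,P5]
t=39-42: P1@Q2 runs 3, rem=0, completes. Q0=[] Q1=[] Q2=[P2,P5]
t=42-49: P2@Q2 runs 7, rem=0, completes. Q0=[] Q1=[] Q2=[P5]
t=49-55: P5@Q2 runs 6, rem=0, completes. Q0=[] Q1=[] Q2=[]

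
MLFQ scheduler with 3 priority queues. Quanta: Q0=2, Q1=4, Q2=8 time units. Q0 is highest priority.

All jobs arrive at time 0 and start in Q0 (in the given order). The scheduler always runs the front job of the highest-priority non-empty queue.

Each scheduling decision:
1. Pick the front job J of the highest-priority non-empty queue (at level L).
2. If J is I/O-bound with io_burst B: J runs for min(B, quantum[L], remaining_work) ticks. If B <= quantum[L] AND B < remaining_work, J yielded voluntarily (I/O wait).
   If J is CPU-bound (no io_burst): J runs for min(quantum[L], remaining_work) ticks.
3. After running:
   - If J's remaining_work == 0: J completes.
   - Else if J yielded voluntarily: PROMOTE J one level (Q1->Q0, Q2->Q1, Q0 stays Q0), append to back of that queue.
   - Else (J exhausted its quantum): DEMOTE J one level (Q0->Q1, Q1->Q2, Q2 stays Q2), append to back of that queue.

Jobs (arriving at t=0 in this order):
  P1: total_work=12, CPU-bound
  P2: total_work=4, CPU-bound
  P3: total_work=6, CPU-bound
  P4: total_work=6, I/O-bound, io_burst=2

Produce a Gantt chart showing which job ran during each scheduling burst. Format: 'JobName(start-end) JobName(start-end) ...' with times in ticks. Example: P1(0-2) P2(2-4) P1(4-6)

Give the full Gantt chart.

Answer: P1(0-2) P2(2-4) P3(4-6) P4(6-8) P4(8-10) P4(10-12) P1(12-16) P2(16-18) P3(18-22) P1(22-28)

Derivation:
t=0-2: P1@Q0 runs 2, rem=10, quantum used, demote→Q1. Q0=[P2,P3,P4] Q1=[P1] Q2=[]
t=2-4: P2@Q0 runs 2, rem=2, quantum used, demote→Q1. Q0=[P3,P4] Q1=[P1,P2] Q2=[]
t=4-6: P3@Q0 runs 2, rem=4, quantum used, demote→Q1. Q0=[P4] Q1=[P1,P2,P3] Q2=[]
t=6-8: P4@Q0 runs 2, rem=4, I/O yield, promote→Q0. Q0=[P4] Q1=[P1,P2,P3] Q2=[]
t=8-10: P4@Q0 runs 2, rem=2, I/O yield, promote→Q0. Q0=[P4] Q1=[P1,P2,P3] Q2=[]
t=10-12: P4@Q0 runs 2, rem=0, completes. Q0=[] Q1=[P1,P2,P3] Q2=[]
t=12-16: P1@Q1 runs 4, rem=6, quantum used, demote→Q2. Q0=[] Q1=[P2,P3] Q2=[P1]
t=16-18: P2@Q1 runs 2, rem=0, completes. Q0=[] Q1=[P3] Q2=[P1]
t=18-22: P3@Q1 runs 4, rem=0, completes. Q0=[] Q1=[] Q2=[P1]
t=22-28: P1@Q2 runs 6, rem=0, completes. Q0=[] Q1=[] Q2=[]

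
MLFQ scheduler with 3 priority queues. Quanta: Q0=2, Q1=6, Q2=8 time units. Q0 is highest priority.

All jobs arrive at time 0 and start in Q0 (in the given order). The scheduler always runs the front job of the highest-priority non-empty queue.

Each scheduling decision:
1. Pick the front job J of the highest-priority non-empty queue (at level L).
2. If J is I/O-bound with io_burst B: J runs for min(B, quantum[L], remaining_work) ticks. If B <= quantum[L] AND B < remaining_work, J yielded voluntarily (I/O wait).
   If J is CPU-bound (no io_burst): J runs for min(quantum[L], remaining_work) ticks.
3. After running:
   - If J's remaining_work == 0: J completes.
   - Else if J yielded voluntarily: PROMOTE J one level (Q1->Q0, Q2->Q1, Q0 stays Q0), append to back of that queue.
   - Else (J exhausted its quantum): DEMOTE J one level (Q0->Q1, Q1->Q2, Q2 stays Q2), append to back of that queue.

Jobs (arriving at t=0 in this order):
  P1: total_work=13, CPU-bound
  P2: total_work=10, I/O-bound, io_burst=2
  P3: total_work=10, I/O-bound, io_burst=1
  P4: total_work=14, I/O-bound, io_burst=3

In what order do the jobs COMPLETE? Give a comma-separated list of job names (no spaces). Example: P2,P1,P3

t=0-2: P1@Q0 runs 2, rem=11, quantum used, demote→Q1. Q0=[P2,P3,P4] Q1=[P1] Q2=[]
t=2-4: P2@Q0 runs 2, rem=8, I/O yield, promote→Q0. Q0=[P3,P4,P2] Q1=[P1] Q2=[]
t=4-5: P3@Q0 runs 1, rem=9, I/O yield, promote→Q0. Q0=[P4,P2,P3] Q1=[P1] Q2=[]
t=5-7: P4@Q0 runs 2, rem=12, quantum used, demote→Q1. Q0=[P2,P3] Q1=[P1,P4] Q2=[]
t=7-9: P2@Q0 runs 2, rem=6, I/O yield, promote→Q0. Q0=[P3,P2] Q1=[P1,P4] Q2=[]
t=9-10: P3@Q0 runs 1, rem=8, I/O yield, promote→Q0. Q0=[P2,P3] Q1=[P1,P4] Q2=[]
t=10-12: P2@Q0 runs 2, rem=4, I/O yield, promote→Q0. Q0=[P3,P2] Q1=[P1,P4] Q2=[]
t=12-13: P3@Q0 runs 1, rem=7, I/O yield, promote→Q0. Q0=[P2,P3] Q1=[P1,P4] Q2=[]
t=13-15: P2@Q0 runs 2, rem=2, I/O yield, promote→Q0. Q0=[P3,P2] Q1=[P1,P4] Q2=[]
t=15-16: P3@Q0 runs 1, rem=6, I/O yield, promote→Q0. Q0=[P2,P3] Q1=[P1,P4] Q2=[]
t=16-18: P2@Q0 runs 2, rem=0, completes. Q0=[P3] Q1=[P1,P4] Q2=[]
t=18-19: P3@Q0 runs 1, rem=5, I/O yield, promote→Q0. Q0=[P3] Q1=[P1,P4] Q2=[]
t=19-20: P3@Q0 runs 1, rem=4, I/O yield, promote→Q0. Q0=[P3] Q1=[P1,P4] Q2=[]
t=20-21: P3@Q0 runs 1, rem=3, I/O yield, promote→Q0. Q0=[P3] Q1=[P1,P4] Q2=[]
t=21-22: P3@Q0 runs 1, rem=2, I/O yield, promote→Q0. Q0=[P3] Q1=[P1,P4] Q2=[]
t=22-23: P3@Q0 runs 1, rem=1, I/O yield, promote→Q0. Q0=[P3] Q1=[P1,P4] Q2=[]
t=23-24: P3@Q0 runs 1, rem=0, completes. Q0=[] Q1=[P1,P4] Q2=[]
t=24-30: P1@Q1 runs 6, rem=5, quantum used, demote→Q2. Q0=[] Q1=[P4] Q2=[P1]
t=30-33: P4@Q1 runs 3, rem=9, I/O yield, promote→Q0. Q0=[P4] Q1=[] Q2=[P1]
t=33-35: P4@Q0 runs 2, rem=7, quantum used, demote→Q1. Q0=[] Q1=[P4] Q2=[P1]
t=35-38: P4@Q1 runs 3, rem=4, I/O yield, promote→Q0. Q0=[P4] Q1=[] Q2=[P1]
t=38-40: P4@Q0 runs 2, rem=2, quantum used, demote→Q1. Q0=[] Q1=[P4] Q2=[P1]
t=40-42: P4@Q1 runs 2, rem=0, completes. Q0=[] Q1=[] Q2=[P1]
t=42-47: P1@Q2 runs 5, rem=0, completes. Q0=[] Q1=[] Q2=[]

Answer: P2,P3,P4,P1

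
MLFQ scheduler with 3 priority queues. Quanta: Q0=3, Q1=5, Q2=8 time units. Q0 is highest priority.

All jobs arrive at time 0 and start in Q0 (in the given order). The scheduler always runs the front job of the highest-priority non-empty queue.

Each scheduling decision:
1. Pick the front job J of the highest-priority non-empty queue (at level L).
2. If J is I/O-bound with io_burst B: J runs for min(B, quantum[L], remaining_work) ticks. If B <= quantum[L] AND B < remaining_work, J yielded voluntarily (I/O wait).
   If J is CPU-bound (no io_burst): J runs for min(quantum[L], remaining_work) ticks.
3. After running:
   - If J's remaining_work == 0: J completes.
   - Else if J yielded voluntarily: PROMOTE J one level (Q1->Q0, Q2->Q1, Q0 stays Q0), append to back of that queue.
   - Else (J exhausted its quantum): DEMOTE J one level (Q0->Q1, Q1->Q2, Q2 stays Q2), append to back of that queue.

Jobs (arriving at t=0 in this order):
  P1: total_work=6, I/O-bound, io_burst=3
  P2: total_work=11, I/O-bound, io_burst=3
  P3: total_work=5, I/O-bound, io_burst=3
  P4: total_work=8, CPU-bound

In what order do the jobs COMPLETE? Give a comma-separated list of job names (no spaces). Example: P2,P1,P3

t=0-3: P1@Q0 runs 3, rem=3, I/O yield, promote→Q0. Q0=[P2,P3,P4,P1] Q1=[] Q2=[]
t=3-6: P2@Q0 runs 3, rem=8, I/O yield, promote→Q0. Q0=[P3,P4,P1,P2] Q1=[] Q2=[]
t=6-9: P3@Q0 runs 3, rem=2, I/O yield, promote→Q0. Q0=[P4,P1,P2,P3] Q1=[] Q2=[]
t=9-12: P4@Q0 runs 3, rem=5, quantum used, demote→Q1. Q0=[P1,P2,P3] Q1=[P4] Q2=[]
t=12-15: P1@Q0 runs 3, rem=0, completes. Q0=[P2,P3] Q1=[P4] Q2=[]
t=15-18: P2@Q0 runs 3, rem=5, I/O yield, promote→Q0. Q0=[P3,P2] Q1=[P4] Q2=[]
t=18-20: P3@Q0 runs 2, rem=0, completes. Q0=[P2] Q1=[P4] Q2=[]
t=20-23: P2@Q0 runs 3, rem=2, I/O yield, promote→Q0. Q0=[P2] Q1=[P4] Q2=[]
t=23-25: P2@Q0 runs 2, rem=0, completes. Q0=[] Q1=[P4] Q2=[]
t=25-30: P4@Q1 runs 5, rem=0, completes. Q0=[] Q1=[] Q2=[]

Answer: P1,P3,P2,P4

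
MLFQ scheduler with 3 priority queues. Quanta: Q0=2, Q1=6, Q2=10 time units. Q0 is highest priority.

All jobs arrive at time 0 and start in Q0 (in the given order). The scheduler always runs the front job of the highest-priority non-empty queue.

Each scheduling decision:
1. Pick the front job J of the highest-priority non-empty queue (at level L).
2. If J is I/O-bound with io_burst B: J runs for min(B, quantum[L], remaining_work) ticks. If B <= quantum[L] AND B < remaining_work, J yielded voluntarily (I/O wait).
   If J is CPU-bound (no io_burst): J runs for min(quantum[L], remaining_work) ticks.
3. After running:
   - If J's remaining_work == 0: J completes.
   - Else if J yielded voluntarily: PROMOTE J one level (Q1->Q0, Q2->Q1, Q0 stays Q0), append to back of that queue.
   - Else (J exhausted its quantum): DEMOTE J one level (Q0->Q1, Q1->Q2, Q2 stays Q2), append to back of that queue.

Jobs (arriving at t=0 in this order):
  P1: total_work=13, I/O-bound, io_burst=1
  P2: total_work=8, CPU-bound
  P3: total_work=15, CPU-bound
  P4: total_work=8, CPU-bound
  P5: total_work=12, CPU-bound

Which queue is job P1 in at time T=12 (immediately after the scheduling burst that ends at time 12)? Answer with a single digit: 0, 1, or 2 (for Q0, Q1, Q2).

Answer: 0

Derivation:
t=0-1: P1@Q0 runs 1, rem=12, I/O yield, promote→Q0. Q0=[P2,P3,P4,P5,P1] Q1=[] Q2=[]
t=1-3: P2@Q0 runs 2, rem=6, quantum used, demote→Q1. Q0=[P3,P4,P5,P1] Q1=[P2] Q2=[]
t=3-5: P3@Q0 runs 2, rem=13, quantum used, demote→Q1. Q0=[P4,P5,P1] Q1=[P2,P3] Q2=[]
t=5-7: P4@Q0 runs 2, rem=6, quantum used, demote→Q1. Q0=[P5,P1] Q1=[P2,P3,P4] Q2=[]
t=7-9: P5@Q0 runs 2, rem=10, quantum used, demote→Q1. Q0=[P1] Q1=[P2,P3,P4,P5] Q2=[]
t=9-10: P1@Q0 runs 1, rem=11, I/O yield, promote→Q0. Q0=[P1] Q1=[P2,P3,P4,P5] Q2=[]
t=10-11: P1@Q0 runs 1, rem=10, I/O yield, promote→Q0. Q0=[P1] Q1=[P2,P3,P4,P5] Q2=[]
t=11-12: P1@Q0 runs 1, rem=9, I/O yield, promote→Q0. Q0=[P1] Q1=[P2,P3,P4,P5] Q2=[]
t=12-13: P1@Q0 runs 1, rem=8, I/O yield, promote→Q0. Q0=[P1] Q1=[P2,P3,P4,P5] Q2=[]
t=13-14: P1@Q0 runs 1, rem=7, I/O yield, promote→Q0. Q0=[P1] Q1=[P2,P3,P4,P5] Q2=[]
t=14-15: P1@Q0 runs 1, rem=6, I/O yield, promote→Q0. Q0=[P1] Q1=[P2,P3,P4,P5] Q2=[]
t=15-16: P1@Q0 runs 1, rem=5, I/O yield, promote→Q0. Q0=[P1] Q1=[P2,P3,P4,P5] Q2=[]
t=16-17: P1@Q0 runs 1, rem=4, I/O yield, promote→Q0. Q0=[P1] Q1=[P2,P3,P4,P5] Q2=[]
t=17-18: P1@Q0 runs 1, rem=3, I/O yield, promote→Q0. Q0=[P1] Q1=[P2,P3,P4,P5] Q2=[]
t=18-19: P1@Q0 runs 1, rem=2, I/O yield, promote→Q0. Q0=[P1] Q1=[P2,P3,P4,P5] Q2=[]
t=19-20: P1@Q0 runs 1, rem=1, I/O yield, promote→Q0. Q0=[P1] Q1=[P2,P3,P4,P5] Q2=[]
t=20-21: P1@Q0 runs 1, rem=0, completes. Q0=[] Q1=[P2,P3,P4,P5] Q2=[]
t=21-27: P2@Q1 runs 6, rem=0, completes. Q0=[] Q1=[P3,P4,P5] Q2=[]
t=27-33: P3@Q1 runs 6, rem=7, quantum used, demote→Q2. Q0=[] Q1=[P4,P5] Q2=[P3]
t=33-39: P4@Q1 runs 6, rem=0, completes. Q0=[] Q1=[P5] Q2=[P3]
t=39-45: P5@Q1 runs 6, rem=4, quantum used, demote→Q2. Q0=[] Q1=[] Q2=[P3,P5]
t=45-52: P3@Q2 runs 7, rem=0, completes. Q0=[] Q1=[] Q2=[P5]
t=52-56: P5@Q2 runs 4, rem=0, completes. Q0=[] Q1=[] Q2=[]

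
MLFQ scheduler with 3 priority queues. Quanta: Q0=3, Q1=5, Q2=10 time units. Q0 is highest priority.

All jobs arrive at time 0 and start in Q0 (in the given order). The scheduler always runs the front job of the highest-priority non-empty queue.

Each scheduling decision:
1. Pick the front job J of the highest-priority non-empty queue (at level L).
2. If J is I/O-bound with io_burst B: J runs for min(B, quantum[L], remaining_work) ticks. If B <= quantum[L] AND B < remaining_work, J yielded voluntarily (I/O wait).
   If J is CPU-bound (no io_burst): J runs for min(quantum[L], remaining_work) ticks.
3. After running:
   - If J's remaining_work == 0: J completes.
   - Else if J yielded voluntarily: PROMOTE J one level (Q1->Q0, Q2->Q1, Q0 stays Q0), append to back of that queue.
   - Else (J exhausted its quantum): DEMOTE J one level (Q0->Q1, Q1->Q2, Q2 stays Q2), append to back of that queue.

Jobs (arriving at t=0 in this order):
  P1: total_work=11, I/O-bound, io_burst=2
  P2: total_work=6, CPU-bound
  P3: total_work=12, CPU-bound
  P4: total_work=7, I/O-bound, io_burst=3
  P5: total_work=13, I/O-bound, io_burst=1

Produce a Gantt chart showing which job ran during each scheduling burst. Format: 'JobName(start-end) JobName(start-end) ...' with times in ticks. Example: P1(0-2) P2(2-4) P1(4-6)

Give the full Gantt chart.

Answer: P1(0-2) P2(2-5) P3(5-8) P4(8-11) P5(11-12) P1(12-14) P4(14-17) P5(17-18) P1(18-20) P4(20-21) P5(21-22) P1(22-24) P5(24-25) P1(25-27) P5(27-28) P1(28-29) P5(29-30) P5(30-31) P5(31-32) P5(32-33) P5(33-34) P5(34-35) P5(35-36) P5(36-37) P2(37-40) P3(40-45) P3(45-49)

Derivation:
t=0-2: P1@Q0 runs 2, rem=9, I/O yield, promote→Q0. Q0=[P2,P3,P4,P5,P1] Q1=[] Q2=[]
t=2-5: P2@Q0 runs 3, rem=3, quantum used, demote→Q1. Q0=[P3,P4,P5,P1] Q1=[P2] Q2=[]
t=5-8: P3@Q0 runs 3, rem=9, quantum used, demote→Q1. Q0=[P4,P5,P1] Q1=[P2,P3] Q2=[]
t=8-11: P4@Q0 runs 3, rem=4, I/O yield, promote→Q0. Q0=[P5,P1,P4] Q1=[P2,P3] Q2=[]
t=11-12: P5@Q0 runs 1, rem=12, I/O yield, promote→Q0. Q0=[P1,P4,P5] Q1=[P2,P3] Q2=[]
t=12-14: P1@Q0 runs 2, rem=7, I/O yield, promote→Q0. Q0=[P4,P5,P1] Q1=[P2,P3] Q2=[]
t=14-17: P4@Q0 runs 3, rem=1, I/O yield, promote→Q0. Q0=[P5,P1,P4] Q1=[P2,P3] Q2=[]
t=17-18: P5@Q0 runs 1, rem=11, I/O yield, promote→Q0. Q0=[P1,P4,P5] Q1=[P2,P3] Q2=[]
t=18-20: P1@Q0 runs 2, rem=5, I/O yield, promote→Q0. Q0=[P4,P5,P1] Q1=[P2,P3] Q2=[]
t=20-21: P4@Q0 runs 1, rem=0, completes. Q0=[P5,P1] Q1=[P2,P3] Q2=[]
t=21-22: P5@Q0 runs 1, rem=10, I/O yield, promote→Q0. Q0=[P1,P5] Q1=[P2,P3] Q2=[]
t=22-24: P1@Q0 runs 2, rem=3, I/O yield, promote→Q0. Q0=[P5,P1] Q1=[P2,P3] Q2=[]
t=24-25: P5@Q0 runs 1, rem=9, I/O yield, promote→Q0. Q0=[P1,P5] Q1=[P2,P3] Q2=[]
t=25-27: P1@Q0 runs 2, rem=1, I/O yield, promote→Q0. Q0=[P5,P1] Q1=[P2,P3] Q2=[]
t=27-28: P5@Q0 runs 1, rem=8, I/O yield, promote→Q0. Q0=[P1,P5] Q1=[P2,P3] Q2=[]
t=28-29: P1@Q0 runs 1, rem=0, completes. Q0=[P5] Q1=[P2,P3] Q2=[]
t=29-30: P5@Q0 runs 1, rem=7, I/O yield, promote→Q0. Q0=[P5] Q1=[P2,P3] Q2=[]
t=30-31: P5@Q0 runs 1, rem=6, I/O yield, promote→Q0. Q0=[P5] Q1=[P2,P3] Q2=[]
t=31-32: P5@Q0 runs 1, rem=5, I/O yield, promote→Q0. Q0=[P5] Q1=[P2,P3] Q2=[]
t=32-33: P5@Q0 runs 1, rem=4, I/O yield, promote→Q0. Q0=[P5] Q1=[P2,P3] Q2=[]
t=33-34: P5@Q0 runs 1, rem=3, I/O yield, promote→Q0. Q0=[P5] Q1=[P2,P3] Q2=[]
t=34-35: P5@Q0 runs 1, rem=2, I/O yield, promote→Q0. Q0=[P5] Q1=[P2,P3] Q2=[]
t=35-36: P5@Q0 runs 1, rem=1, I/O yield, promote→Q0. Q0=[P5] Q1=[P2,P3] Q2=[]
t=36-37: P5@Q0 runs 1, rem=0, completes. Q0=[] Q1=[P2,P3] Q2=[]
t=37-40: P2@Q1 runs 3, rem=0, completes. Q0=[] Q1=[P3] Q2=[]
t=40-45: P3@Q1 runs 5, rem=4, quantum used, demote→Q2. Q0=[] Q1=[] Q2=[P3]
t=45-49: P3@Q2 runs 4, rem=0, completes. Q0=[] Q1=[] Q2=[]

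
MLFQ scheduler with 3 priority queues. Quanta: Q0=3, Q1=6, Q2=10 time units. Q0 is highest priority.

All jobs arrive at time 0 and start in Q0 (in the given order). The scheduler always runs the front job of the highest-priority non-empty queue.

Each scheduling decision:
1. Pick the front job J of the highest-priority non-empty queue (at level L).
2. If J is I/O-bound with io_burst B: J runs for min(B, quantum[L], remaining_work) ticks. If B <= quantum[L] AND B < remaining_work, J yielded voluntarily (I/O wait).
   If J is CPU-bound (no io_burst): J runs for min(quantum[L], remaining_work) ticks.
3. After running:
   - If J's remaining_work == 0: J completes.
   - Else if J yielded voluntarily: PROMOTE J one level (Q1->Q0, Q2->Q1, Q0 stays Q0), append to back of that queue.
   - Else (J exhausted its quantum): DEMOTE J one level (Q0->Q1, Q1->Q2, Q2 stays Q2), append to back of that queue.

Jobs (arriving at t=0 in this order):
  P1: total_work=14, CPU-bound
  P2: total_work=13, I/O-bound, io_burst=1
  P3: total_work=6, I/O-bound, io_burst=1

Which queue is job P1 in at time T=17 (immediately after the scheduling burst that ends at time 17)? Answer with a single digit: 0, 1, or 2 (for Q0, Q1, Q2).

t=0-3: P1@Q0 runs 3, rem=11, quantum used, demote→Q1. Q0=[P2,P3] Q1=[P1] Q2=[]
t=3-4: P2@Q0 runs 1, rem=12, I/O yield, promote→Q0. Q0=[P3,P2] Q1=[P1] Q2=[]
t=4-5: P3@Q0 runs 1, rem=5, I/O yield, promote→Q0. Q0=[P2,P3] Q1=[P1] Q2=[]
t=5-6: P2@Q0 runs 1, rem=11, I/O yield, promote→Q0. Q0=[P3,P2] Q1=[P1] Q2=[]
t=6-7: P3@Q0 runs 1, rem=4, I/O yield, promote→Q0. Q0=[P2,P3] Q1=[P1] Q2=[]
t=7-8: P2@Q0 runs 1, rem=10, I/O yield, promote→Q0. Q0=[P3,P2] Q1=[P1] Q2=[]
t=8-9: P3@Q0 runs 1, rem=3, I/O yield, promote→Q0. Q0=[P2,P3] Q1=[P1] Q2=[]
t=9-10: P2@Q0 runs 1, rem=9, I/O yield, promote→Q0. Q0=[P3,P2] Q1=[P1] Q2=[]
t=10-11: P3@Q0 runs 1, rem=2, I/O yield, promote→Q0. Q0=[P2,P3] Q1=[P1] Q2=[]
t=11-12: P2@Q0 runs 1, rem=8, I/O yield, promote→Q0. Q0=[P3,P2] Q1=[P1] Q2=[]
t=12-13: P3@Q0 runs 1, rem=1, I/O yield, promote→Q0. Q0=[P2,P3] Q1=[P1] Q2=[]
t=13-14: P2@Q0 runs 1, rem=7, I/O yield, promote→Q0. Q0=[P3,P2] Q1=[P1] Q2=[]
t=14-15: P3@Q0 runs 1, rem=0, completes. Q0=[P2] Q1=[P1] Q2=[]
t=15-16: P2@Q0 runs 1, rem=6, I/O yield, promote→Q0. Q0=[P2] Q1=[P1] Q2=[]
t=16-17: P2@Q0 runs 1, rem=5, I/O yield, promote→Q0. Q0=[P2] Q1=[P1] Q2=[]
t=17-18: P2@Q0 runs 1, rem=4, I/O yield, promote→Q0. Q0=[P2] Q1=[P1] Q2=[]
t=18-19: P2@Q0 runs 1, rem=3, I/O yield, promote→Q0. Q0=[P2] Q1=[P1] Q2=[]
t=19-20: P2@Q0 runs 1, rem=2, I/O yield, promote→Q0. Q0=[P2] Q1=[P1] Q2=[]
t=20-21: P2@Q0 runs 1, rem=1, I/O yield, promote→Q0. Q0=[P2] Q1=[P1] Q2=[]
t=21-22: P2@Q0 runs 1, rem=0, completes. Q0=[] Q1=[P1] Q2=[]
t=22-28: P1@Q1 runs 6, rem=5, quantum used, demote→Q2. Q0=[] Q1=[] Q2=[P1]
t=28-33: P1@Q2 runs 5, rem=0, completes. Q0=[] Q1=[] Q2=[]

Answer: 1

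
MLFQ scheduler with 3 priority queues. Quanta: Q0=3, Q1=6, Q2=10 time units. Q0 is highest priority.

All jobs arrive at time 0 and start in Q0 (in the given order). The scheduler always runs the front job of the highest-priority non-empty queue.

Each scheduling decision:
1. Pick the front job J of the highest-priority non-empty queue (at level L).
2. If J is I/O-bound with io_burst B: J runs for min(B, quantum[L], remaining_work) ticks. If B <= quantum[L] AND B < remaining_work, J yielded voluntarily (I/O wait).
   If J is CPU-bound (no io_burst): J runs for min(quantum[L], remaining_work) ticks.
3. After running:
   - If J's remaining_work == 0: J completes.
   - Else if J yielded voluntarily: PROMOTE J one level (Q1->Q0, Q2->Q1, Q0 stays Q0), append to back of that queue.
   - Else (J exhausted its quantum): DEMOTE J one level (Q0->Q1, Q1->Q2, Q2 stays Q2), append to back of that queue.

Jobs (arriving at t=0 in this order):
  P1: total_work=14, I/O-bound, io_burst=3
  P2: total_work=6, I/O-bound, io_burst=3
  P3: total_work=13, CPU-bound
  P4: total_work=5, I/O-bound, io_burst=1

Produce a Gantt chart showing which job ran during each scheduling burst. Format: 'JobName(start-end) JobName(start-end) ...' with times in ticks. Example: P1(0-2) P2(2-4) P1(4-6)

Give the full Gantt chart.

t=0-3: P1@Q0 runs 3, rem=11, I/O yield, promote→Q0. Q0=[P2,P3,P4,P1] Q1=[] Q2=[]
t=3-6: P2@Q0 runs 3, rem=3, I/O yield, promote→Q0. Q0=[P3,P4,P1,P2] Q1=[] Q2=[]
t=6-9: P3@Q0 runs 3, rem=10, quantum used, demote→Q1. Q0=[P4,P1,P2] Q1=[P3] Q2=[]
t=9-10: P4@Q0 runs 1, rem=4, I/O yield, promote→Q0. Q0=[P1,P2,P4] Q1=[P3] Q2=[]
t=10-13: P1@Q0 runs 3, rem=8, I/O yield, promote→Q0. Q0=[P2,P4,P1] Q1=[P3] Q2=[]
t=13-16: P2@Q0 runs 3, rem=0, completes. Q0=[P4,P1] Q1=[P3] Q2=[]
t=16-17: P4@Q0 runs 1, rem=3, I/O yield, promote→Q0. Q0=[P1,P4] Q1=[P3] Q2=[]
t=17-20: P1@Q0 runs 3, rem=5, I/O yield, promote→Q0. Q0=[P4,P1] Q1=[P3] Q2=[]
t=20-21: P4@Q0 runs 1, rem=2, I/O yield, promote→Q0. Q0=[P1,P4] Q1=[P3] Q2=[]
t=21-24: P1@Q0 runs 3, rem=2, I/O yield, promote→Q0. Q0=[P4,P1] Q1=[P3] Q2=[]
t=24-25: P4@Q0 runs 1, rem=1, I/O yield, promote→Q0. Q0=[P1,P4] Q1=[P3] Q2=[]
t=25-27: P1@Q0 runs 2, rem=0, completes. Q0=[P4] Q1=[P3] Q2=[]
t=27-28: P4@Q0 runs 1, rem=0, completes. Q0=[] Q1=[P3] Q2=[]
t=28-34: P3@Q1 runs 6, rem=4, quantum used, demote→Q2. Q0=[] Q1=[] Q2=[P3]
t=34-38: P3@Q2 runs 4, rem=0, completes. Q0=[] Q1=[] Q2=[]

Answer: P1(0-3) P2(3-6) P3(6-9) P4(9-10) P1(10-13) P2(13-16) P4(16-17) P1(17-20) P4(20-21) P1(21-24) P4(24-25) P1(25-27) P4(27-28) P3(28-34) P3(34-38)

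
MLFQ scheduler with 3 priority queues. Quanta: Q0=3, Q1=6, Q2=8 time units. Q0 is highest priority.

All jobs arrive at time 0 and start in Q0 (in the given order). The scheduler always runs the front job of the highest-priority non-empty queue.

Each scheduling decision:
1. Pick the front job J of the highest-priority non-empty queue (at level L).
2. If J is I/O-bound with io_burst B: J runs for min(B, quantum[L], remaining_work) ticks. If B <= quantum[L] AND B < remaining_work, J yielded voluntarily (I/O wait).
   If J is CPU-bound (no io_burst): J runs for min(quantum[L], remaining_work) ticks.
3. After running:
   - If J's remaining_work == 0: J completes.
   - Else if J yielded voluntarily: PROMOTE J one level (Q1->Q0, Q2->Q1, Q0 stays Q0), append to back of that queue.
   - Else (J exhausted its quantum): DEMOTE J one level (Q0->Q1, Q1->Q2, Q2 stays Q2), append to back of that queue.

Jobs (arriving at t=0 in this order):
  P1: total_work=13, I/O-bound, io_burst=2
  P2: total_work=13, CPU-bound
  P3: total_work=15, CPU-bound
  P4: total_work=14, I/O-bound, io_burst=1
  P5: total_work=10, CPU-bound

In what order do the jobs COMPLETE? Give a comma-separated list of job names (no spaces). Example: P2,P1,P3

Answer: P1,P4,P2,P3,P5

Derivation:
t=0-2: P1@Q0 runs 2, rem=11, I/O yield, promote→Q0. Q0=[P2,P3,P4,P5,P1] Q1=[] Q2=[]
t=2-5: P2@Q0 runs 3, rem=10, quantum used, demote→Q1. Q0=[P3,P4,P5,P1] Q1=[P2] Q2=[]
t=5-8: P3@Q0 runs 3, rem=12, quantum used, demote→Q1. Q0=[P4,P5,P1] Q1=[P2,P3] Q2=[]
t=8-9: P4@Q0 runs 1, rem=13, I/O yield, promote→Q0. Q0=[P5,P1,P4] Q1=[P2,P3] Q2=[]
t=9-12: P5@Q0 runs 3, rem=7, quantum used, demote→Q1. Q0=[P1,P4] Q1=[P2,P3,P5] Q2=[]
t=12-14: P1@Q0 runs 2, rem=9, I/O yield, promote→Q0. Q0=[P4,P1] Q1=[P2,P3,P5] Q2=[]
t=14-15: P4@Q0 runs 1, rem=12, I/O yield, promote→Q0. Q0=[P1,P4] Q1=[P2,P3,P5] Q2=[]
t=15-17: P1@Q0 runs 2, rem=7, I/O yield, promote→Q0. Q0=[P4,P1] Q1=[P2,P3,P5] Q2=[]
t=17-18: P4@Q0 runs 1, rem=11, I/O yield, promote→Q0. Q0=[P1,P4] Q1=[P2,P3,P5] Q2=[]
t=18-20: P1@Q0 runs 2, rem=5, I/O yield, promote→Q0. Q0=[P4,P1] Q1=[P2,P3,P5] Q2=[]
t=20-21: P4@Q0 runs 1, rem=10, I/O yield, promote→Q0. Q0=[P1,P4] Q1=[P2,P3,P5] Q2=[]
t=21-23: P1@Q0 runs 2, rem=3, I/O yield, promote→Q0. Q0=[P4,P1] Q1=[P2,P3,P5] Q2=[]
t=23-24: P4@Q0 runs 1, rem=9, I/O yield, promote→Q0. Q0=[P1,P4] Q1=[P2,P3,P5] Q2=[]
t=24-26: P1@Q0 runs 2, rem=1, I/O yield, promote→Q0. Q0=[P4,P1] Q1=[P2,P3,P5] Q2=[]
t=26-27: P4@Q0 runs 1, rem=8, I/O yield, promote→Q0. Q0=[P1,P4] Q1=[P2,P3,P5] Q2=[]
t=27-28: P1@Q0 runs 1, rem=0, completes. Q0=[P4] Q1=[P2,P3,P5] Q2=[]
t=28-29: P4@Q0 runs 1, rem=7, I/O yield, promote→Q0. Q0=[P4] Q1=[P2,P3,P5] Q2=[]
t=29-30: P4@Q0 runs 1, rem=6, I/O yield, promote→Q0. Q0=[P4] Q1=[P2,P3,P5] Q2=[]
t=30-31: P4@Q0 runs 1, rem=5, I/O yield, promote→Q0. Q0=[P4] Q1=[P2,P3,P5] Q2=[]
t=31-32: P4@Q0 runs 1, rem=4, I/O yield, promote→Q0. Q0=[P4] Q1=[P2,P3,P5] Q2=[]
t=32-33: P4@Q0 runs 1, rem=3, I/O yield, promote→Q0. Q0=[P4] Q1=[P2,P3,P5] Q2=[]
t=33-34: P4@Q0 runs 1, rem=2, I/O yield, promote→Q0. Q0=[P4] Q1=[P2,P3,P5] Q2=[]
t=34-35: P4@Q0 runs 1, rem=1, I/O yield, promote→Q0. Q0=[P4] Q1=[P2,P3,P5] Q2=[]
t=35-36: P4@Q0 runs 1, rem=0, completes. Q0=[] Q1=[P2,P3,P5] Q2=[]
t=36-42: P2@Q1 runs 6, rem=4, quantum used, demote→Q2. Q0=[] Q1=[P3,P5] Q2=[P2]
t=42-48: P3@Q1 runs 6, rem=6, quantum used, demote→Q2. Q0=[] Q1=[P5] Q2=[P2,P3]
t=48-54: P5@Q1 runs 6, rem=1, quantum used, demote→Q2. Q0=[] Q1=[] Q2=[P2,P3,P5]
t=54-58: P2@Q2 runs 4, rem=0, completes. Q0=[] Q1=[] Q2=[P3,P5]
t=58-64: P3@Q2 runs 6, rem=0, completes. Q0=[] Q1=[] Q2=[P5]
t=64-65: P5@Q2 runs 1, rem=0, completes. Q0=[] Q1=[] Q2=[]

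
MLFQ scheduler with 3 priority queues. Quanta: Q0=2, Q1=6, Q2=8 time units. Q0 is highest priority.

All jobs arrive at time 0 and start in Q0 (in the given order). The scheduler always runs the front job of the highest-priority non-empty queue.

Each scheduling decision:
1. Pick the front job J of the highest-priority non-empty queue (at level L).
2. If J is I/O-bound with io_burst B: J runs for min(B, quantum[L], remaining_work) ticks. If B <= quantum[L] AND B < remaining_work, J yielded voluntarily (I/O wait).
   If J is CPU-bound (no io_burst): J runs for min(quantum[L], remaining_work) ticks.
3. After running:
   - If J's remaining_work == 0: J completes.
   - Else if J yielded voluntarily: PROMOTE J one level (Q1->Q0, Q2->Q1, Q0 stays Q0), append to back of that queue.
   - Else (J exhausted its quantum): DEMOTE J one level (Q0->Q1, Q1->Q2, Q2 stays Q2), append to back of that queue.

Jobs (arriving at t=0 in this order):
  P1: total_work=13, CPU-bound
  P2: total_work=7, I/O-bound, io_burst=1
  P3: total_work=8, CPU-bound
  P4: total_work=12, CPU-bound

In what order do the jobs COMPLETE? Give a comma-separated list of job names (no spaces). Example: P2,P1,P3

t=0-2: P1@Q0 runs 2, rem=11, quantum used, demote→Q1. Q0=[P2,P3,P4] Q1=[P1] Q2=[]
t=2-3: P2@Q0 runs 1, rem=6, I/O yield, promote→Q0. Q0=[P3,P4,P2] Q1=[P1] Q2=[]
t=3-5: P3@Q0 runs 2, rem=6, quantum used, demote→Q1. Q0=[P4,P2] Q1=[P1,P3] Q2=[]
t=5-7: P4@Q0 runs 2, rem=10, quantum used, demote→Q1. Q0=[P2] Q1=[P1,P3,P4] Q2=[]
t=7-8: P2@Q0 runs 1, rem=5, I/O yield, promote→Q0. Q0=[P2] Q1=[P1,P3,P4] Q2=[]
t=8-9: P2@Q0 runs 1, rem=4, I/O yield, promote→Q0. Q0=[P2] Q1=[P1,P3,P4] Q2=[]
t=9-10: P2@Q0 runs 1, rem=3, I/O yield, promote→Q0. Q0=[P2] Q1=[P1,P3,P4] Q2=[]
t=10-11: P2@Q0 runs 1, rem=2, I/O yield, promote→Q0. Q0=[P2] Q1=[P1,P3,P4] Q2=[]
t=11-12: P2@Q0 runs 1, rem=1, I/O yield, promote→Q0. Q0=[P2] Q1=[P1,P3,P4] Q2=[]
t=12-13: P2@Q0 runs 1, rem=0, completes. Q0=[] Q1=[P1,P3,P4] Q2=[]
t=13-19: P1@Q1 runs 6, rem=5, quantum used, demote→Q2. Q0=[] Q1=[P3,P4] Q2=[P1]
t=19-25: P3@Q1 runs 6, rem=0, completes. Q0=[] Q1=[P4] Q2=[P1]
t=25-31: P4@Q1 runs 6, rem=4, quantum used, demote→Q2. Q0=[] Q1=[] Q2=[P1,P4]
t=31-36: P1@Q2 runs 5, rem=0, completes. Q0=[] Q1=[] Q2=[P4]
t=36-40: P4@Q2 runs 4, rem=0, completes. Q0=[] Q1=[] Q2=[]

Answer: P2,P3,P1,P4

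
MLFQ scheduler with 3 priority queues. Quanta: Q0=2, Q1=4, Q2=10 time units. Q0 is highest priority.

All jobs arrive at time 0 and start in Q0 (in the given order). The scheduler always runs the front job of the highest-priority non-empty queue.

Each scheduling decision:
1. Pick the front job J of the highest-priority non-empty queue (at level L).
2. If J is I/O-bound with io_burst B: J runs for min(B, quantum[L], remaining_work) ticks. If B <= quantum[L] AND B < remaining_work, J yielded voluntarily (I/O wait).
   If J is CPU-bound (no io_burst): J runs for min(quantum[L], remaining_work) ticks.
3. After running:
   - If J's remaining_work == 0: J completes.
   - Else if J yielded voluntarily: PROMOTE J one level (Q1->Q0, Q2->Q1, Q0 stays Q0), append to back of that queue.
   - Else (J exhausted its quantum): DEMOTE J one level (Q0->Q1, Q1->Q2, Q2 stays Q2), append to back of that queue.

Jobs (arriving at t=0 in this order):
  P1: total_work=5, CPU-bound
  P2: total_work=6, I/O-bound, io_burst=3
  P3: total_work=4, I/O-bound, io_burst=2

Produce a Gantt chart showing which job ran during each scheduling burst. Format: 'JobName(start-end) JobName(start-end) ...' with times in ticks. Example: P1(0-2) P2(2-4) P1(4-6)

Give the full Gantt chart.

Answer: P1(0-2) P2(2-4) P3(4-6) P3(6-8) P1(8-11) P2(11-14) P2(14-15)

Derivation:
t=0-2: P1@Q0 runs 2, rem=3, quantum used, demote→Q1. Q0=[P2,P3] Q1=[P1] Q2=[]
t=2-4: P2@Q0 runs 2, rem=4, quantum used, demote→Q1. Q0=[P3] Q1=[P1,P2] Q2=[]
t=4-6: P3@Q0 runs 2, rem=2, I/O yield, promote→Q0. Q0=[P3] Q1=[P1,P2] Q2=[]
t=6-8: P3@Q0 runs 2, rem=0, completes. Q0=[] Q1=[P1,P2] Q2=[]
t=8-11: P1@Q1 runs 3, rem=0, completes. Q0=[] Q1=[P2] Q2=[]
t=11-14: P2@Q1 runs 3, rem=1, I/O yield, promote→Q0. Q0=[P2] Q1=[] Q2=[]
t=14-15: P2@Q0 runs 1, rem=0, completes. Q0=[] Q1=[] Q2=[]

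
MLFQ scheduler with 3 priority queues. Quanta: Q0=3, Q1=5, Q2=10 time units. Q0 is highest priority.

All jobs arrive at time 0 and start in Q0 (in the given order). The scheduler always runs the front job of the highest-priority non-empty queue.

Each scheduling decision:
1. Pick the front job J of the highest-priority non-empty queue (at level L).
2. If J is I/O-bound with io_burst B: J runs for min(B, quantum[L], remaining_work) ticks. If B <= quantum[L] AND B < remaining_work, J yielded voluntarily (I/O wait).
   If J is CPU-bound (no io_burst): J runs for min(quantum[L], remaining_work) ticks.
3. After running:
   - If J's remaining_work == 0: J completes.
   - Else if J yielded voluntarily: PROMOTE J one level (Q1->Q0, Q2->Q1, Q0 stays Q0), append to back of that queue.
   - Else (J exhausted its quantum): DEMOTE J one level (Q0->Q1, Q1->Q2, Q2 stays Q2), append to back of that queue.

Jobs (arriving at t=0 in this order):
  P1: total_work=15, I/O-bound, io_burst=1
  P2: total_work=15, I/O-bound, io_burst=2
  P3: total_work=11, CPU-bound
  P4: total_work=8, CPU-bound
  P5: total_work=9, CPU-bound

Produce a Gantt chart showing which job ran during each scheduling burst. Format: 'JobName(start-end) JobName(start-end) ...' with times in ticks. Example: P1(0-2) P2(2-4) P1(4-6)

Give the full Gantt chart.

t=0-1: P1@Q0 runs 1, rem=14, I/O yield, promote→Q0. Q0=[P2,P3,P4,P5,P1] Q1=[] Q2=[]
t=1-3: P2@Q0 runs 2, rem=13, I/O yield, promote→Q0. Q0=[P3,P4,P5,P1,P2] Q1=[] Q2=[]
t=3-6: P3@Q0 runs 3, rem=8, quantum used, demote→Q1. Q0=[P4,P5,P1,P2] Q1=[P3] Q2=[]
t=6-9: P4@Q0 runs 3, rem=5, quantum used, demote→Q1. Q0=[P5,P1,P2] Q1=[P3,P4] Q2=[]
t=9-12: P5@Q0 runs 3, rem=6, quantum used, demote→Q1. Q0=[P1,P2] Q1=[P3,P4,P5] Q2=[]
t=12-13: P1@Q0 runs 1, rem=13, I/O yield, promote→Q0. Q0=[P2,P1] Q1=[P3,P4,P5] Q2=[]
t=13-15: P2@Q0 runs 2, rem=11, I/O yield, promote→Q0. Q0=[P1,P2] Q1=[P3,P4,P5] Q2=[]
t=15-16: P1@Q0 runs 1, rem=12, I/O yield, promote→Q0. Q0=[P2,P1] Q1=[P3,P4,P5] Q2=[]
t=16-18: P2@Q0 runs 2, rem=9, I/O yield, promote→Q0. Q0=[P1,P2] Q1=[P3,P4,P5] Q2=[]
t=18-19: P1@Q0 runs 1, rem=11, I/O yield, promote→Q0. Q0=[P2,P1] Q1=[P3,P4,P5] Q2=[]
t=19-21: P2@Q0 runs 2, rem=7, I/O yield, promote→Q0. Q0=[P1,P2] Q1=[P3,P4,P5] Q2=[]
t=21-22: P1@Q0 runs 1, rem=10, I/O yield, promote→Q0. Q0=[P2,P1] Q1=[P3,P4,P5] Q2=[]
t=22-24: P2@Q0 runs 2, rem=5, I/O yield, promote→Q0. Q0=[P1,P2] Q1=[P3,P4,P5] Q2=[]
t=24-25: P1@Q0 runs 1, rem=9, I/O yield, promote→Q0. Q0=[P2,P1] Q1=[P3,P4,P5] Q2=[]
t=25-27: P2@Q0 runs 2, rem=3, I/O yield, promote→Q0. Q0=[P1,P2] Q1=[P3,P4,P5] Q2=[]
t=27-28: P1@Q0 runs 1, rem=8, I/O yield, promote→Q0. Q0=[P2,P1] Q1=[P3,P4,P5] Q2=[]
t=28-30: P2@Q0 runs 2, rem=1, I/O yield, promote→Q0. Q0=[P1,P2] Q1=[P3,P4,P5] Q2=[]
t=30-31: P1@Q0 runs 1, rem=7, I/O yield, promote→Q0. Q0=[P2,P1] Q1=[P3,P4,P5] Q2=[]
t=31-32: P2@Q0 runs 1, rem=0, completes. Q0=[P1] Q1=[P3,P4,P5] Q2=[]
t=32-33: P1@Q0 runs 1, rem=6, I/O yield, promote→Q0. Q0=[P1] Q1=[P3,P4,P5] Q2=[]
t=33-34: P1@Q0 runs 1, rem=5, I/O yield, promote→Q0. Q0=[P1] Q1=[P3,P4,P5] Q2=[]
t=34-35: P1@Q0 runs 1, rem=4, I/O yield, promote→Q0. Q0=[P1] Q1=[P3,P4,P5] Q2=[]
t=35-36: P1@Q0 runs 1, rem=3, I/O yield, promote→Q0. Q0=[P1] Q1=[P3,P4,P5] Q2=[]
t=36-37: P1@Q0 runs 1, rem=2, I/O yield, promote→Q0. Q0=[P1] Q1=[P3,P4,P5] Q2=[]
t=37-38: P1@Q0 runs 1, rem=1, I/O yield, promote→Q0. Q0=[P1] Q1=[P3,P4,P5] Q2=[]
t=38-39: P1@Q0 runs 1, rem=0, completes. Q0=[] Q1=[P3,P4,P5] Q2=[]
t=39-44: P3@Q1 runs 5, rem=3, quantum used, demote→Q2. Q0=[] Q1=[P4,P5] Q2=[P3]
t=44-49: P4@Q1 runs 5, rem=0, completes. Q0=[] Q1=[P5] Q2=[P3]
t=49-54: P5@Q1 runs 5, rem=1, quantum used, demote→Q2. Q0=[] Q1=[] Q2=[P3,P5]
t=54-57: P3@Q2 runs 3, rem=0, completes. Q0=[] Q1=[] Q2=[P5]
t=57-58: P5@Q2 runs 1, rem=0, completes. Q0=[] Q1=[] Q2=[]

Answer: P1(0-1) P2(1-3) P3(3-6) P4(6-9) P5(9-12) P1(12-13) P2(13-15) P1(15-16) P2(16-18) P1(18-19) P2(19-21) P1(21-22) P2(22-24) P1(24-25) P2(25-27) P1(27-28) P2(28-30) P1(30-31) P2(31-32) P1(32-33) P1(33-34) P1(34-35) P1(35-36) P1(36-37) P1(37-38) P1(38-39) P3(39-44) P4(44-49) P5(49-54) P3(54-57) P5(57-58)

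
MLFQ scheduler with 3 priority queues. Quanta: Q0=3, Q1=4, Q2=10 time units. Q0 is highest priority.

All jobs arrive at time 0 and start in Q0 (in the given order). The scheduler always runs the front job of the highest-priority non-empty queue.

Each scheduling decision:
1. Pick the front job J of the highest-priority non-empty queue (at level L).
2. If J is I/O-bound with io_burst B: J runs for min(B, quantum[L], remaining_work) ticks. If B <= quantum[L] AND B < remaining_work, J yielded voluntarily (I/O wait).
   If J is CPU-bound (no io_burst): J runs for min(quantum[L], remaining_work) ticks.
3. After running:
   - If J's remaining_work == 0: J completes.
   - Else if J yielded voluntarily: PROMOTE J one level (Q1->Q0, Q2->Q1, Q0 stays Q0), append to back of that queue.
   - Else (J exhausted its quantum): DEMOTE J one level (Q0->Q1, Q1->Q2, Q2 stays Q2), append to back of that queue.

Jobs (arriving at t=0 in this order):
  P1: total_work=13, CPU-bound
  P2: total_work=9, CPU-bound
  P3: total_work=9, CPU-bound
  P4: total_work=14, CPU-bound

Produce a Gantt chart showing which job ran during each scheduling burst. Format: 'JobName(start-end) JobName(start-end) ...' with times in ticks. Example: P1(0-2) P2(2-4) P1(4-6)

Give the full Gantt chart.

t=0-3: P1@Q0 runs 3, rem=10, quantum used, demote→Q1. Q0=[P2,P3,P4] Q1=[P1] Q2=[]
t=3-6: P2@Q0 runs 3, rem=6, quantum used, demote→Q1. Q0=[P3,P4] Q1=[P1,P2] Q2=[]
t=6-9: P3@Q0 runs 3, rem=6, quantum used, demote→Q1. Q0=[P4] Q1=[P1,P2,P3] Q2=[]
t=9-12: P4@Q0 runs 3, rem=11, quantum used, demote→Q1. Q0=[] Q1=[P1,P2,P3,P4] Q2=[]
t=12-16: P1@Q1 runs 4, rem=6, quantum used, demote→Q2. Q0=[] Q1=[P2,P3,P4] Q2=[P1]
t=16-20: P2@Q1 runs 4, rem=2, quantum used, demote→Q2. Q0=[] Q1=[P3,P4] Q2=[P1,P2]
t=20-24: P3@Q1 runs 4, rem=2, quantum used, demote→Q2. Q0=[] Q1=[P4] Q2=[P1,P2,P3]
t=24-28: P4@Q1 runs 4, rem=7, quantum used, demote→Q2. Q0=[] Q1=[] Q2=[P1,P2,P3,P4]
t=28-34: P1@Q2 runs 6, rem=0, completes. Q0=[] Q1=[] Q2=[P2,P3,P4]
t=34-36: P2@Q2 runs 2, rem=0, completes. Q0=[] Q1=[] Q2=[P3,P4]
t=36-38: P3@Q2 runs 2, rem=0, completes. Q0=[] Q1=[] Q2=[P4]
t=38-45: P4@Q2 runs 7, rem=0, completes. Q0=[] Q1=[] Q2=[]

Answer: P1(0-3) P2(3-6) P3(6-9) P4(9-12) P1(12-16) P2(16-20) P3(20-24) P4(24-28) P1(28-34) P2(34-36) P3(36-38) P4(38-45)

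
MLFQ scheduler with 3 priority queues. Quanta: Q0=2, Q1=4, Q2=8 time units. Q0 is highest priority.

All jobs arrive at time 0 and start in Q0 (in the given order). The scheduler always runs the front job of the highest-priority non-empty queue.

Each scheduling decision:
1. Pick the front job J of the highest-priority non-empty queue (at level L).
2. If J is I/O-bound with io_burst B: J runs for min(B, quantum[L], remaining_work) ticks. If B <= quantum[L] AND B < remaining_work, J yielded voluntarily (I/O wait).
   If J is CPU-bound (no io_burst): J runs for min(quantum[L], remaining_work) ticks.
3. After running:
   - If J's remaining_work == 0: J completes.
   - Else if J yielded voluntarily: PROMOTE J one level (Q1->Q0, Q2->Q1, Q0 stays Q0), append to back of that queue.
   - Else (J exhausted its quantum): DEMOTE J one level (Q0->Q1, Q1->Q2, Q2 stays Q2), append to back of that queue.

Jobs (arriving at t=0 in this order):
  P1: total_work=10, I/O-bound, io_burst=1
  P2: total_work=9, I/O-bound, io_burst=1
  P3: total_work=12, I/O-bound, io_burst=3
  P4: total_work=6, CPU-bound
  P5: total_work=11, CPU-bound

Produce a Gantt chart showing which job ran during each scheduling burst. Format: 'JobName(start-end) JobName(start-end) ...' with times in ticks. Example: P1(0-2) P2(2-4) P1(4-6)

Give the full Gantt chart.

Answer: P1(0-1) P2(1-2) P3(2-4) P4(4-6) P5(6-8) P1(8-9) P2(9-10) P1(10-11) P2(11-12) P1(12-13) P2(13-14) P1(14-15) P2(15-16) P1(16-17) P2(17-18) P1(18-19) P2(19-20) P1(20-21) P2(21-22) P1(22-23) P2(23-24) P1(24-25) P3(25-28) P3(28-30) P4(30-34) P5(34-38) P3(38-41) P3(41-43) P5(43-48)

Derivation:
t=0-1: P1@Q0 runs 1, rem=9, I/O yield, promote→Q0. Q0=[P2,P3,P4,P5,P1] Q1=[] Q2=[]
t=1-2: P2@Q0 runs 1, rem=8, I/O yield, promote→Q0. Q0=[P3,P4,P5,P1,P2] Q1=[] Q2=[]
t=2-4: P3@Q0 runs 2, rem=10, quantum used, demote→Q1. Q0=[P4,P5,P1,P2] Q1=[P3] Q2=[]
t=4-6: P4@Q0 runs 2, rem=4, quantum used, demote→Q1. Q0=[P5,P1,P2] Q1=[P3,P4] Q2=[]
t=6-8: P5@Q0 runs 2, rem=9, quantum used, demote→Q1. Q0=[P1,P2] Q1=[P3,P4,P5] Q2=[]
t=8-9: P1@Q0 runs 1, rem=8, I/O yield, promote→Q0. Q0=[P2,P1] Q1=[P3,P4,P5] Q2=[]
t=9-10: P2@Q0 runs 1, rem=7, I/O yield, promote→Q0. Q0=[P1,P2] Q1=[P3,P4,P5] Q2=[]
t=10-11: P1@Q0 runs 1, rem=7, I/O yield, promote→Q0. Q0=[P2,P1] Q1=[P3,P4,P5] Q2=[]
t=11-12: P2@Q0 runs 1, rem=6, I/O yield, promote→Q0. Q0=[P1,P2] Q1=[P3,P4,P5] Q2=[]
t=12-13: P1@Q0 runs 1, rem=6, I/O yield, promote→Q0. Q0=[P2,P1] Q1=[P3,P4,P5] Q2=[]
t=13-14: P2@Q0 runs 1, rem=5, I/O yield, promote→Q0. Q0=[P1,P2] Q1=[P3,P4,P5] Q2=[]
t=14-15: P1@Q0 runs 1, rem=5, I/O yield, promote→Q0. Q0=[P2,P1] Q1=[P3,P4,P5] Q2=[]
t=15-16: P2@Q0 runs 1, rem=4, I/O yield, promote→Q0. Q0=[P1,P2] Q1=[P3,P4,P5] Q2=[]
t=16-17: P1@Q0 runs 1, rem=4, I/O yield, promote→Q0. Q0=[P2,P1] Q1=[P3,P4,P5] Q2=[]
t=17-18: P2@Q0 runs 1, rem=3, I/O yield, promote→Q0. Q0=[P1,P2] Q1=[P3,P4,P5] Q2=[]
t=18-19: P1@Q0 runs 1, rem=3, I/O yield, promote→Q0. Q0=[P2,P1] Q1=[P3,P4,P5] Q2=[]
t=19-20: P2@Q0 runs 1, rem=2, I/O yield, promote→Q0. Q0=[P1,P2] Q1=[P3,P4,P5] Q2=[]
t=20-21: P1@Q0 runs 1, rem=2, I/O yield, promote→Q0. Q0=[P2,P1] Q1=[P3,P4,P5] Q2=[]
t=21-22: P2@Q0 runs 1, rem=1, I/O yield, promote→Q0. Q0=[P1,P2] Q1=[P3,P4,P5] Q2=[]
t=22-23: P1@Q0 runs 1, rem=1, I/O yield, promote→Q0. Q0=[P2,P1] Q1=[P3,P4,P5] Q2=[]
t=23-24: P2@Q0 runs 1, rem=0, completes. Q0=[P1] Q1=[P3,P4,P5] Q2=[]
t=24-25: P1@Q0 runs 1, rem=0, completes. Q0=[] Q1=[P3,P4,P5] Q2=[]
t=25-28: P3@Q1 runs 3, rem=7, I/O yield, promote→Q0. Q0=[P3] Q1=[P4,P5] Q2=[]
t=28-30: P3@Q0 runs 2, rem=5, quantum used, demote→Q1. Q0=[] Q1=[P4,P5,P3] Q2=[]
t=30-34: P4@Q1 runs 4, rem=0, completes. Q0=[] Q1=[P5,P3] Q2=[]
t=34-38: P5@Q1 runs 4, rem=5, quantum used, demote→Q2. Q0=[] Q1=[P3] Q2=[P5]
t=38-41: P3@Q1 runs 3, rem=2, I/O yield, promote→Q0. Q0=[P3] Q1=[] Q2=[P5]
t=41-43: P3@Q0 runs 2, rem=0, completes. Q0=[] Q1=[] Q2=[P5]
t=43-48: P5@Q2 runs 5, rem=0, completes. Q0=[] Q1=[] Q2=[]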